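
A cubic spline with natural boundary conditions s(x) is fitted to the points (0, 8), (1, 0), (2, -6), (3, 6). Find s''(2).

28

Let M_i = s''(x_i). Step sizes h_i = 1, 1, 1; slopes of the chords Δ_i = (y_(i+1) - y_i)/h_i = -8, -6, 12.
  1·M_0 + 4·M_1 + 1·M_2 = 6(Δ_1 - Δ_0) = 12
  1·M_1 + 4·M_2 + 1·M_3 = 6(Δ_2 - Δ_1) = 108
Natural end conditions: M_0 = M_3 = 0.
Solving: M_0 = 0, M_1 = -4, M_2 = 28, M_3 = 0.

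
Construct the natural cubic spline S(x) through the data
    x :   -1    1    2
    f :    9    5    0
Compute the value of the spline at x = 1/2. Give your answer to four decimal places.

6.6563

Put σ_i = S'' at the i-th knot. Here h = (2, 1) and Δ = (-2, -5), so the interior equations h_(i-1)·σ_(i-1) + 2(h_(i-1)+h_i)·σ_i + h_i·σ_(i+1) = 6(Δ_i − Δ_(i-1)) read
  2·σ_0 + 6·σ_1 + 1·σ_2 = 6(Δ_1 - Δ_0) = -18
Natural end conditions: σ_0 = σ_2 = 0.
Hence σ_0 = 0, σ_1 = -3, σ_2 = 0.
On [-1, 1], S(x) = 9 - 1·(x + 1) + 0·(x + 1)² - 1/4·(x + 1)³.
With (x + 1) = 3/2: S(1/2) = 213/32.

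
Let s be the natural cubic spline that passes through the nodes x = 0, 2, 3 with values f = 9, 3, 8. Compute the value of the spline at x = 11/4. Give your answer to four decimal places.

Write M_i for s''(x_i). With h_i = 2, 1 and divided differences Δ_i = -3, 5, the continuity of s' gives the tridiagonal system
  2·M_0 + 6·M_1 + 1·M_2 = 6(Δ_1 - Δ_0) = 48
Natural end conditions: M_0 = M_2 = 0.
Solving: M_0 = 0, M_1 = 8, M_2 = 0.
On [2, 3], s(x) = 3 + 7/3·(x - 2) + 4·(x - 2)² - 4/3·(x - 2)³.
With (x - 2) = 3/4: s(11/4) = 103/16.

6.4375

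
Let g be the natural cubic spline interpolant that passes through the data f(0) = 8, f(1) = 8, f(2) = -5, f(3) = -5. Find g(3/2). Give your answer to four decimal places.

1.5000

Put M_i = g'' at the i-th knot. Here h = (1, 1, 1) and Δ = (0, -13, 0), so the interior equations h_(i-1)·M_(i-1) + 2(h_(i-1)+h_i)·M_i + h_i·M_(i+1) = 6(Δ_i − Δ_(i-1)) read
  1·M_0 + 4·M_1 + 1·M_2 = 6(Δ_1 - Δ_0) = -78
  1·M_1 + 4·M_2 + 1·M_3 = 6(Δ_2 - Δ_1) = 78
Natural end conditions: M_0 = M_3 = 0.
Solving: M_0 = 0, M_1 = -26, M_2 = 26, M_3 = 0.
On [1, 2], g(t) = 8 - 26/3·(t - 1) - 13·(t - 1)² + 26/3·(t - 1)³.
With (t - 1) = 1/2: g(3/2) = 3/2.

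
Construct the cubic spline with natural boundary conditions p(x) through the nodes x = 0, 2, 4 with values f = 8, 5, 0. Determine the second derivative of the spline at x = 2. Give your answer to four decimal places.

Put M_i = p'' at the i-th knot. Here h = (2, 2) and Δ = (-3/2, -5/2), so the interior equations h_(i-1)·M_(i-1) + 2(h_(i-1)+h_i)·M_i + h_i·M_(i+1) = 6(Δ_i − Δ_(i-1)) read
  2·M_0 + 8·M_1 + 2·M_2 = 6(Δ_1 - Δ_0) = -6
Natural end conditions: M_0 = M_2 = 0.
Hence M_0 = 0, M_1 = -3/4, M_2 = 0.

-0.7500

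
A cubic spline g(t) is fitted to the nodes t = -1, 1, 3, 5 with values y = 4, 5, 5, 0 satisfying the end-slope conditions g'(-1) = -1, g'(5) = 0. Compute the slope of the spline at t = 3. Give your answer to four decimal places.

-2.1667

Let M_i = g''(x_i). Step sizes h_i = 2, 2, 2; slopes of the chords Δ_i = (y_(i+1) - y_i)/h_i = 1/2, 0, -5/2.
  2·M_0 + 8·M_1 + 2·M_2 = 6(Δ_1 - Δ_0) = -3
  2·M_1 + 8·M_2 + 2·M_3 = 6(Δ_2 - Δ_1) = -15
Clamped end conditions give two more equations: 2h_0·M_0 + h_0·M_1 = 6(Δ_0 - g'(-1)) = 9 and h_2·M_2 + 2h_2·M_3 = 6(g'(5) - Δ_2) = 15.
Solving: M_0 = 7/3, M_1 = -1/6, M_2 = -19/6, M_3 = 16/3.
On [3, 5], g'(t) = b_2 + 2c_2·(t - 3) + 3d_2·(t - 3)² with b_2 = Δ_2 - h_2(2M_2 + M_3)/6 = -13/6, c_2 = M_2/2 = -19/12, d_2 = (M_3 - M_2)/(6h_2) = 17/24. So g'(3) = -13/6.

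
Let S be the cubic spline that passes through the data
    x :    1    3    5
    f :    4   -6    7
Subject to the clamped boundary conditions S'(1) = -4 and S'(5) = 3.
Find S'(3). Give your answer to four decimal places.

1.3750

Write M_i for S''(x_i). With h_i = 2, 2 and divided differences Δ_i = -5, 13/2, the continuity of S' gives the tridiagonal system
  2·M_0 + 8·M_1 + 2·M_2 = 6(Δ_1 - Δ_0) = 69
Clamped end conditions give two more equations: 2h_0·M_0 + h_0·M_1 = 6(Δ_0 - S'(1)) = -6 and h_1·M_1 + 2h_1·M_2 = 6(S'(5) - Δ_1) = -21.
Solving: M_0 = -67/8, M_1 = 55/4, M_2 = -97/8.
On [3, 5], S'(x) = b_1 + 2c_1·(x - 3) + 3d_1·(x - 3)² with b_1 = Δ_1 - h_1(2M_1 + M_2)/6 = 11/8, c_1 = M_1/2 = 55/8, d_1 = (M_2 - M_1)/(6h_1) = -69/32. So S'(3) = 11/8.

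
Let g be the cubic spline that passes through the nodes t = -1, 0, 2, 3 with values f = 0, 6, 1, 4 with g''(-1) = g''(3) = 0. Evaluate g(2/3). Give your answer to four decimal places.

5.3519

Let M_i = g''(x_i). Step sizes h_i = 1, 2, 1; slopes of the chords Δ_i = (y_(i+1) - y_i)/h_i = 6, -5/2, 3.
  1·M_0 + 6·M_1 + 2·M_2 = 6(Δ_1 - Δ_0) = -51
  2·M_1 + 6·M_2 + 1·M_3 = 6(Δ_2 - Δ_1) = 33
Natural end conditions: M_0 = M_3 = 0.
Solving the tridiagonal system: M_0 = 0, M_1 = -93/8, M_2 = 75/8, M_3 = 0.
On [0, 2], g(t) = 6 + 17/8·t - 93/16·t² + 7/4·t³.
With t = 2/3: g(2/3) = 289/54.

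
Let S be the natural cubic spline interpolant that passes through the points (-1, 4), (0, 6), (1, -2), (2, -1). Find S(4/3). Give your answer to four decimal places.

Put m_i = S'' at the i-th knot. Here h = (1, 1, 1) and Δ = (2, -8, 1), so the interior equations h_(i-1)·m_(i-1) + 2(h_(i-1)+h_i)·m_i + h_i·m_(i+1) = 6(Δ_i − Δ_(i-1)) read
  1·m_0 + 4·m_1 + 1·m_2 = 6(Δ_1 - Δ_0) = -60
  1·m_1 + 4·m_2 + 1·m_3 = 6(Δ_2 - Δ_1) = 54
Natural end conditions: m_0 = m_3 = 0.
Solving the tridiagonal system: m_0 = 0, m_1 = -98/5, m_2 = 92/5, m_3 = 0.
On [1, 2], S(x) = -2 - 77/15·(x - 1) + 46/5·(x - 1)² - 46/15·(x - 1)³.
With (x - 1) = 1/3: S(4/3) = -227/81.

-2.8025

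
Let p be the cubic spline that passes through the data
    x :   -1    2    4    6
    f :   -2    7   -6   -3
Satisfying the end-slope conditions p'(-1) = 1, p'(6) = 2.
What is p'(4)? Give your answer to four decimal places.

-3.4459

With σ_i denoting the second derivative at x_i, h_i = 3, 2, 2, and Δ_i = (y_(i+1) − y_i)/h_i = 3, -13/2, 3/2:
  3·σ_0 + 10·σ_1 + 2·σ_2 = 6(Δ_1 - Δ_0) = -57
  2·σ_1 + 8·σ_2 + 2·σ_3 = 6(Δ_2 - Δ_1) = 48
Clamped end conditions give two more equations: 2h_0·σ_0 + h_0·σ_1 = 6(Δ_0 - p'(-1)) = 12 and h_2·σ_2 + 2h_2·σ_3 = 6(p'(6) - Δ_2) = 3.
Forward elimination and back-substitution give σ_0 = 252/37, σ_1 = -356/37, σ_2 = 695/74, σ_3 = -146/37.
On [4, 6], p'(x) = b_2 + 2c_2·(x - 4) + 3d_2·(x - 4)² with b_2 = Δ_2 - h_2(2σ_2 + σ_3)/6 = -255/74, c_2 = σ_2/2 = 695/148, d_2 = (σ_3 - σ_2)/(6h_2) = -329/296. So p'(4) = -255/74.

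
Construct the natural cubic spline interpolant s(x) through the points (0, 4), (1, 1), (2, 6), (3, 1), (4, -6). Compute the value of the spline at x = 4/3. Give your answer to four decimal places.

2.5952

With M_i denoting the second derivative at x_i, h_i = 1, 1, 1, 1, and Δ_i = (y_(i+1) − y_i)/h_i = -3, 5, -5, -7:
  1·M_0 + 4·M_1 + 1·M_2 = 6(Δ_1 - Δ_0) = 48
  1·M_1 + 4·M_2 + 1·M_3 = 6(Δ_2 - Δ_1) = -60
  1·M_2 + 4·M_3 + 1·M_4 = 6(Δ_3 - Δ_2) = -12
Natural end conditions: M_0 = M_4 = 0.
Solving: M_0 = 0, M_1 = 237/14, M_2 = -138/7, M_3 = 27/14, M_4 = 0.
On [1, 2], s(x) = 1 + 37/14·(x - 1) + 237/28·(x - 1)² - 171/28·(x - 1)³.
With (x - 1) = 1/3: s(4/3) = 109/42.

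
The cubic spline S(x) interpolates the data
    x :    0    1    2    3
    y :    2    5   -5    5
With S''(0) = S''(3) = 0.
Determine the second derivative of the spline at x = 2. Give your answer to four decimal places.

Put M_i = S'' at the i-th knot. Here h = (1, 1, 1) and Δ = (3, -10, 10), so the interior equations h_(i-1)·M_(i-1) + 2(h_(i-1)+h_i)·M_i + h_i·M_(i+1) = 6(Δ_i − Δ_(i-1)) read
  1·M_0 + 4·M_1 + 1·M_2 = 6(Δ_1 - Δ_0) = -78
  1·M_1 + 4·M_2 + 1·M_3 = 6(Δ_2 - Δ_1) = 120
Natural end conditions: M_0 = M_3 = 0.
Forward elimination and back-substitution give M_0 = 0, M_1 = -144/5, M_2 = 186/5, M_3 = 0.

37.2000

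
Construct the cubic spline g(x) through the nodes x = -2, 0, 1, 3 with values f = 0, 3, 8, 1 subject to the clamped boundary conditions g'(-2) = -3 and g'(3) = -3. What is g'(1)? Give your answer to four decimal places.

Let M_i = g''(x_i). Step sizes h_i = 2, 1, 2; slopes of the chords Δ_i = (y_(i+1) - y_i)/h_i = 3/2, 5, -7/2.
  2·M_0 + 6·M_1 + 1·M_2 = 6(Δ_1 - Δ_0) = 21
  1·M_1 + 6·M_2 + 2·M_3 = 6(Δ_2 - Δ_1) = -51
Clamped end conditions give two more equations: 2h_0·M_0 + h_0·M_1 = 6(Δ_0 - g'(-2)) = 27 and h_2·M_2 + 2h_2·M_3 = 6(g'(3) - Δ_2) = 3.
Hence M_0 = 39/8, M_1 = 15/4, M_2 = -45/4, M_3 = 51/8.
On [1, 3], g'(x) = b_2 + 2c_2·(x - 1) + 3d_2·(x - 1)² with b_2 = Δ_2 - h_2(2M_2 + M_3)/6 = 15/8, c_2 = M_2/2 = -45/8, d_2 = (M_3 - M_2)/(6h_2) = 47/32. So g'(1) = 15/8.

1.8750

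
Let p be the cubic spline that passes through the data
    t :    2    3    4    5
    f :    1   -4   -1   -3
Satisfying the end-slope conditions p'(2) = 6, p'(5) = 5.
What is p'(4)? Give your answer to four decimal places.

Put M_i = p'' at the i-th knot. Here h = (1, 1, 1) and Δ = (-5, 3, -2), so the interior equations h_(i-1)·M_(i-1) + 2(h_(i-1)+h_i)·M_i + h_i·M_(i+1) = 6(Δ_i − Δ_(i-1)) read
  1·M_0 + 4·M_1 + 1·M_2 = 6(Δ_1 - Δ_0) = 48
  1·M_1 + 4·M_2 + 1·M_3 = 6(Δ_2 - Δ_1) = -30
Clamped end conditions give two more equations: 2h_0·M_0 + h_0·M_1 = 6(Δ_0 - p'(2)) = -66 and h_2·M_2 + 2h_2·M_3 = 6(p'(5) - Δ_2) = 42.
Forward elimination and back-substitution give M_0 = -718/15, M_1 = 446/15, M_2 = -346/15, M_3 = 488/15.
On [4, 5], p'(t) = b_2 + 2c_2·(t - 4) + 3d_2·(t - 4)² with b_2 = Δ_2 - h_2(2M_2 + M_3)/6 = 4/15, c_2 = M_2/2 = -173/15, d_2 = (M_3 - M_2)/(6h_2) = 139/15. So p'(4) = 4/15.

0.2667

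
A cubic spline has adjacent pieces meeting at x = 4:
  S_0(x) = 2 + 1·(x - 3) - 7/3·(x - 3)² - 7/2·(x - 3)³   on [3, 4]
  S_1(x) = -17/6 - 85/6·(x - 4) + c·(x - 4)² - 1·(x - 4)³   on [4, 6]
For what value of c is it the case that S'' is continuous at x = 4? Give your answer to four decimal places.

-12.8333

S_0''(x) = -14/3 - 21·(x - 3), so S_0''(4) = -77/3. On the right, S_1''(4) = 2c, so c = -77/6.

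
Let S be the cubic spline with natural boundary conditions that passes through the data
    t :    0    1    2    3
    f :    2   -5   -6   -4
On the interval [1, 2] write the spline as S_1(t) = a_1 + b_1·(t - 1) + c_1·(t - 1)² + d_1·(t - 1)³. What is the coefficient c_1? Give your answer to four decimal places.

Write σ_i for S''(x_i). With h_i = 1, 1, 1 and divided differences Δ_i = -7, -1, 2, the continuity of S' gives the tridiagonal system
  1·σ_0 + 4·σ_1 + 1·σ_2 = 6(Δ_1 - Δ_0) = 36
  1·σ_1 + 4·σ_2 + 1·σ_3 = 6(Δ_2 - Δ_1) = 18
Natural end conditions: σ_0 = σ_3 = 0.
Forward elimination and back-substitution give σ_0 = 0, σ_1 = 42/5, σ_2 = 12/5, σ_3 = 0.
On [1, 2], with S_1(t) = a_1 + b_1·(t - 1) + c_1·(t - 1)² + d_1·(t - 1)³: c_1 = σ_1/2 = 21/5, d_1 = (σ_2 - σ_1)/(6h_1) = -1, b_1 = Δ_1 - h_1(2σ_1 + σ_2)/6 = -21/5.

4.2000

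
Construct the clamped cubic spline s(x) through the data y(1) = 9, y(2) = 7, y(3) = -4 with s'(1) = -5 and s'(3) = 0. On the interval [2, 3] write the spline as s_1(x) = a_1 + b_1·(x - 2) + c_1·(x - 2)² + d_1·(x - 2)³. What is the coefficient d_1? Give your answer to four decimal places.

13.5000

Write M_i for s''(x_i). With h_i = 1, 1 and divided differences Δ_i = -2, -11, the continuity of s' gives the tridiagonal system
  1·M_0 + 4·M_1 + 1·M_2 = 6(Δ_1 - Δ_0) = -54
Clamped end conditions give two more equations: 2h_0·M_0 + h_0·M_1 = 6(Δ_0 - s'(1)) = 18 and h_1·M_1 + 2h_1·M_2 = 6(s'(3) - Δ_1) = 66.
Solving the tridiagonal system: M_0 = 25, M_1 = -32, M_2 = 49.
On [2, 3], with s_1(x) = a_1 + b_1·(x - 2) + c_1·(x - 2)² + d_1·(x - 2)³: c_1 = M_1/2 = -16, d_1 = (M_2 - M_1)/(6h_1) = 27/2, b_1 = Δ_1 - h_1(2M_1 + M_2)/6 = -17/2.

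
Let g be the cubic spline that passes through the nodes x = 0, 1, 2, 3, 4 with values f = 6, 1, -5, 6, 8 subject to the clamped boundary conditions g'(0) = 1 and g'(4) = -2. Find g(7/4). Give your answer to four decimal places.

-5.0377

Let M_i = g''(x_i). Step sizes h_i = 1, 1, 1, 1; slopes of the chords Δ_i = (y_(i+1) - y_i)/h_i = -5, -6, 11, 2.
  1·M_0 + 4·M_1 + 1·M_2 = 6(Δ_1 - Δ_0) = -6
  1·M_1 + 4·M_2 + 1·M_3 = 6(Δ_2 - Δ_1) = 102
  1·M_2 + 4·M_3 + 1·M_4 = 6(Δ_3 - Δ_2) = -54
Clamped end conditions give two more equations: 2h_0·M_0 + h_0·M_1 = 6(Δ_0 - g'(0)) = -36 and h_3·M_3 + 2h_3·M_4 = 6(g'(4) - Δ_3) = -24.
Solving: M_0 = -423/28, M_1 = -81/14, M_2 = 129/4, M_3 = -297/14, M_4 = -39/28.
On [1, 2], g(x) = 1 - 529/56·(x - 1) - 81/28·(x - 1)² + 355/56·(x - 1)³.
With (x - 1) = 3/4: g(7/4) = -18055/3584.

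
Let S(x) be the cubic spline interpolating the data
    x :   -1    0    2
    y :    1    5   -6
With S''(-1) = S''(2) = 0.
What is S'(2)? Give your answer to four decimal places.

-8.6667

Put σ_i = S'' at the i-th knot. Here h = (1, 2) and Δ = (4, -11/2), so the interior equations h_(i-1)·σ_(i-1) + 2(h_(i-1)+h_i)·σ_i + h_i·σ_(i+1) = 6(Δ_i − Δ_(i-1)) read
  1·σ_0 + 6·σ_1 + 2·σ_2 = 6(Δ_1 - Δ_0) = -57
Natural end conditions: σ_0 = σ_2 = 0.
Solving: σ_0 = 0, σ_1 = -19/2, σ_2 = 0.
On [0, 2], S'(x) = b_1 + 2c_1·x + 3d_1·x² with b_1 = Δ_1 - h_1(2σ_1 + σ_2)/6 = 5/6, c_1 = σ_1/2 = -19/4, d_1 = (σ_2 - σ_1)/(6h_1) = 19/24. So S'(2) = -26/3.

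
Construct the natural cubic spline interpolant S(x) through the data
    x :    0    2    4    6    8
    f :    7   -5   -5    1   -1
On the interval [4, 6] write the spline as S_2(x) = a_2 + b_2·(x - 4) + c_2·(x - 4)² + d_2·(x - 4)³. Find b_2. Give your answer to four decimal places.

2.7500

Let M_i = S''(x_i). Step sizes h_i = 2, 2, 2, 2; slopes of the chords Δ_i = (y_(i+1) - y_i)/h_i = -6, 0, 3, -1.
  2·M_0 + 8·M_1 + 2·M_2 = 6(Δ_1 - Δ_0) = 36
  2·M_1 + 8·M_2 + 2·M_3 = 6(Δ_2 - Δ_1) = 18
  2·M_2 + 8·M_3 + 2·M_4 = 6(Δ_3 - Δ_2) = -24
Natural end conditions: M_0 = M_4 = 0.
Solving the tridiagonal system: M_0 = 0, M_1 = 111/28, M_2 = 15/7, M_3 = -99/28, M_4 = 0.
On [4, 6], with S_2(x) = a_2 + b_2·(x - 4) + c_2·(x - 4)² + d_2·(x - 4)³: c_2 = M_2/2 = 15/14, d_2 = (M_3 - M_2)/(6h_2) = -53/112, b_2 = Δ_2 - h_2(2M_2 + M_3)/6 = 11/4.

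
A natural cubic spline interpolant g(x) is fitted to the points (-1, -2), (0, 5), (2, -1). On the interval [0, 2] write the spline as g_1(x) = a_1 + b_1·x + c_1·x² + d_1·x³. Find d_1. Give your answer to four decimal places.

0.8333

Let M_i = g''(x_i). Step sizes h_i = 1, 2; slopes of the chords Δ_i = (y_(i+1) - y_i)/h_i = 7, -3.
  1·M_0 + 6·M_1 + 2·M_2 = 6(Δ_1 - Δ_0) = -60
Natural end conditions: M_0 = M_2 = 0.
Solving: M_0 = 0, M_1 = -10, M_2 = 0.
On [0, 2], with g_1(x) = a_1 + b_1·x + c_1·x² + d_1·x³: c_1 = M_1/2 = -5, d_1 = (M_2 - M_1)/(6h_1) = 5/6, b_1 = Δ_1 - h_1(2M_1 + M_2)/6 = 11/3.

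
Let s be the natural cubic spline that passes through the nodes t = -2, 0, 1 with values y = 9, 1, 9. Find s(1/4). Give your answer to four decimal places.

2.3438

Write m_i for s''(x_i). With h_i = 2, 1 and divided differences Δ_i = -4, 8, the continuity of s' gives the tridiagonal system
  2·m_0 + 6·m_1 + 1·m_2 = 6(Δ_1 - Δ_0) = 72
Natural end conditions: m_0 = m_2 = 0.
Forward elimination and back-substitution give m_0 = 0, m_1 = 12, m_2 = 0.
On [0, 1], s(t) = 1 + 4·t + 6·t² - 2·t³.
With t = 1/4: s(1/4) = 75/32.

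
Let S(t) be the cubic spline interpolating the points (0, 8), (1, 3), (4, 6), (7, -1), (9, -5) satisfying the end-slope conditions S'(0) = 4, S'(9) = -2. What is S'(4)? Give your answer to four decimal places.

1.4558

Put σ_i = S'' at the i-th knot. Here h = (1, 3, 3, 2) and Δ = (-5, 1, -7/3, -2), so the interior equations h_(i-1)·σ_(i-1) + 2(h_(i-1)+h_i)·σ_i + h_i·σ_(i+1) = 6(Δ_i − Δ_(i-1)) read
  1·σ_0 + 8·σ_1 + 3·σ_2 = 6(Δ_1 - Δ_0) = 36
  3·σ_1 + 12·σ_2 + 3·σ_3 = 6(Δ_2 - Δ_1) = -20
  3·σ_2 + 10·σ_3 + 2·σ_4 = 6(Δ_3 - Δ_2) = 2
Clamped end conditions give two more equations: 2h_0·σ_0 + h_0·σ_1 = 6(Δ_0 - S'(0)) = -54 and h_3·σ_3 + 2h_3·σ_4 = 6(S'(9) - Δ_3) = 0.
Hence σ_0 = -4724/147, σ_1 = 1510/147, σ_2 = -688/147, σ_3 = 262/147, σ_4 = -131/147.
On [4, 7], S'(t) = b_2 + 2c_2·(t - 4) + 3d_2·(t - 4)² with b_2 = Δ_2 - h_2(2σ_2 + σ_3)/6 = 214/147, c_2 = σ_2/2 = -344/147, d_2 = (σ_3 - σ_2)/(6h_2) = 475/1323. So S'(4) = 214/147.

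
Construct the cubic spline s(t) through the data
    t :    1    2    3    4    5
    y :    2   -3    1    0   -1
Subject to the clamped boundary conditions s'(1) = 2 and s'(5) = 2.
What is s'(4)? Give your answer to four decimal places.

-2.8750

Let σ_i = s''(x_i). Step sizes h_i = 1, 1, 1, 1; slopes of the chords Δ_i = (y_(i+1) - y_i)/h_i = -5, 4, -1, -1.
  1·σ_0 + 4·σ_1 + 1·σ_2 = 6(Δ_1 - Δ_0) = 54
  1·σ_1 + 4·σ_2 + 1·σ_3 = 6(Δ_2 - Δ_1) = -30
  1·σ_2 + 4·σ_3 + 1·σ_4 = 6(Δ_3 - Δ_2) = 0
Clamped end conditions give two more equations: 2h_0·σ_0 + h_0·σ_1 = 6(Δ_0 - s'(1)) = -42 and h_3·σ_3 + 2h_3·σ_4 = 6(s'(5) - Δ_3) = 18.
Forward elimination and back-substitution give σ_0 = -135/4, σ_1 = 51/2, σ_2 = -57/4, σ_3 = 3/2, σ_4 = 33/4.
On [4, 5], s'(t) = b_3 + 2c_3·(t - 4) + 3d_3·(t - 4)² with b_3 = Δ_3 - h_3(2σ_3 + σ_4)/6 = -23/8, c_3 = σ_3/2 = 3/4, d_3 = (σ_4 - σ_3)/(6h_3) = 9/8. So s'(4) = -23/8.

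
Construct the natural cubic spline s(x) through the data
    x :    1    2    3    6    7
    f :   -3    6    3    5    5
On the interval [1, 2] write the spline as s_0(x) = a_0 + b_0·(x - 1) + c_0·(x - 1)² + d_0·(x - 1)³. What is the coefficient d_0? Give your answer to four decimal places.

Write M_i for s''(x_i). With h_i = 1, 1, 3, 1 and divided differences Δ_i = 9, -3, 2/3, 0, the continuity of s' gives the tridiagonal system
  1·M_0 + 4·M_1 + 1·M_2 = 6(Δ_1 - Δ_0) = -72
  1·M_1 + 8·M_2 + 3·M_3 = 6(Δ_2 - Δ_1) = 22
  3·M_2 + 8·M_3 + 1·M_4 = 6(Δ_3 - Δ_2) = -4
Natural end conditions: M_0 = M_4 = 0.
Hence M_0 = 0, M_1 = -1037/53, M_2 = 332/53, M_3 = -151/53, M_4 = 0.
On [1, 2], with s_0(x) = a_0 + b_0·(x - 1) + c_0·(x - 1)² + d_0·(x - 1)³: c_0 = M_0/2 = 0, d_0 = (M_1 - M_0)/(6h_0) = -1037/318, b_0 = Δ_0 - h_0(2M_0 + M_1)/6 = 3899/318.

-3.2610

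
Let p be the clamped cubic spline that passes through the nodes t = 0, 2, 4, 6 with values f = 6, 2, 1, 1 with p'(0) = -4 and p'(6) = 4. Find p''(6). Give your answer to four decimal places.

Write M_i for p''(x_i). With h_i = 2, 2, 2 and divided differences Δ_i = -2, -1/2, 0, the continuity of p' gives the tridiagonal system
  2·M_0 + 8·M_1 + 2·M_2 = 6(Δ_1 - Δ_0) = 9
  2·M_1 + 8·M_2 + 2·M_3 = 6(Δ_2 - Δ_1) = 3
Clamped end conditions give two more equations: 2h_0·M_0 + h_0·M_1 = 6(Δ_0 - p'(0)) = 12 and h_2·M_2 + 2h_2·M_3 = 6(p'(6) - Δ_2) = 24.
Solving the tridiagonal system: M_0 = 77/30, M_1 = 13/15, M_2 = -23/15, M_3 = 203/30.

6.7667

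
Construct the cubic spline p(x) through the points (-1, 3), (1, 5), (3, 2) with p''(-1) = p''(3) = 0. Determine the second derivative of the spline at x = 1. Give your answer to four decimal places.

-1.8750

Put m_i = p'' at the i-th knot. Here h = (2, 2) and Δ = (1, -3/2), so the interior equations h_(i-1)·m_(i-1) + 2(h_(i-1)+h_i)·m_i + h_i·m_(i+1) = 6(Δ_i − Δ_(i-1)) read
  2·m_0 + 8·m_1 + 2·m_2 = 6(Δ_1 - Δ_0) = -15
Natural end conditions: m_0 = m_2 = 0.
Hence m_0 = 0, m_1 = -15/8, m_2 = 0.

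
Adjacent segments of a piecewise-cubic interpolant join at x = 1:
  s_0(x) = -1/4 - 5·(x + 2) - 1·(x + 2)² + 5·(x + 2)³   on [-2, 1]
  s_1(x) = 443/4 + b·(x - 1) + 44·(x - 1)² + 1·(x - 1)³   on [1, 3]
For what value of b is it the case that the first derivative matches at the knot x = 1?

s_0'(x) = -5 - 2·(x + 2) + 15·(x + 2)², so s_0'(1) = 124. On the right, s_1'(1) = b, so b = 124.

124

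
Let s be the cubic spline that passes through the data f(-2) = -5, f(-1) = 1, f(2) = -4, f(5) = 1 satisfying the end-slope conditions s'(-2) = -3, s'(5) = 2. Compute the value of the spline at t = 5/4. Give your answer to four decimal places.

Let M_i = s''(x_i). Step sizes h_i = 1, 3, 3; slopes of the chords Δ_i = (y_(i+1) - y_i)/h_i = 6, -5/3, 5/3.
  1·M_0 + 8·M_1 + 3·M_2 = 6(Δ_1 - Δ_0) = -46
  3·M_1 + 12·M_2 + 3·M_3 = 6(Δ_2 - Δ_1) = 20
Clamped end conditions give two more equations: 2h_0·M_0 + h_0·M_1 = 6(Δ_0 - s'(-2)) = 54 and h_2·M_2 + 2h_2·M_3 = 6(s'(5) - Δ_2) = 2.
Solving the tridiagonal system: M_0 = 1020/31, M_1 = -366/31, M_2 = 482/93, M_3 = -70/31.
On [-1, 2], s(t) = 1 + 234/31·(t + 1) - 183/31·(t + 1)² + 790/837·(t + 1)³.
With (t + 1) = 9/4: s(5/4) = -1141/992.

-1.1502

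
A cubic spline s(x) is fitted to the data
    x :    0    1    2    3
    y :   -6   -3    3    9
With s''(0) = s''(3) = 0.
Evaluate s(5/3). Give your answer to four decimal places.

Put M_i = s'' at the i-th knot. Here h = (1, 1, 1) and Δ = (3, 6, 6), so the interior equations h_(i-1)·M_(i-1) + 2(h_(i-1)+h_i)·M_i + h_i·M_(i+1) = 6(Δ_i − Δ_(i-1)) read
  1·M_0 + 4·M_1 + 1·M_2 = 6(Δ_1 - Δ_0) = 18
  1·M_1 + 4·M_2 + 1·M_3 = 6(Δ_2 - Δ_1) = 0
Natural end conditions: M_0 = M_3 = 0.
Hence M_0 = 0, M_1 = 24/5, M_2 = -6/5, M_3 = 0.
On [1, 2], s(x) = -3 + 23/5·(x - 1) + 12/5·(x - 1)² - 1·(x - 1)³.
With (x - 1) = 2/3: s(5/3) = 113/135.

0.8370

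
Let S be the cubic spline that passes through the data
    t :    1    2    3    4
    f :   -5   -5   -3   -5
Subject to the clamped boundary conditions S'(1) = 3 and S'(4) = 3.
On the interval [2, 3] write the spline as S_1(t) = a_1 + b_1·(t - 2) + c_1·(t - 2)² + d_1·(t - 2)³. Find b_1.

Put m_i = S'' at the i-th knot. Here h = (1, 1, 1) and Δ = (0, 2, -2), so the interior equations h_(i-1)·m_(i-1) + 2(h_(i-1)+h_i)·m_i + h_i·m_(i+1) = 6(Δ_i − Δ_(i-1)) read
  1·m_0 + 4·m_1 + 1·m_2 = 6(Δ_1 - Δ_0) = 12
  1·m_1 + 4·m_2 + 1·m_3 = 6(Δ_2 - Δ_1) = -24
Clamped end conditions give two more equations: 2h_0·m_0 + h_0·m_1 = 6(Δ_0 - S'(1)) = -18 and h_2·m_2 + 2h_2·m_3 = 6(S'(4) - Δ_2) = 30.
Hence m_0 = -14, m_1 = 10, m_2 = -14, m_3 = 22.
On [2, 3], with S_1(t) = a_1 + b_1·(t - 2) + c_1·(t - 2)² + d_1·(t - 2)³: c_1 = m_1/2 = 5, d_1 = (m_2 - m_1)/(6h_1) = -4, b_1 = Δ_1 - h_1(2m_1 + m_2)/6 = 1.

1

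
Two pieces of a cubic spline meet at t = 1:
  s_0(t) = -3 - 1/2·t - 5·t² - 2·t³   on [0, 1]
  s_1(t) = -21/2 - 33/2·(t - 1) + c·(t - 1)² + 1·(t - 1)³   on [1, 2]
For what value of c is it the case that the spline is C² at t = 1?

-11

s_0''(t) = -10 - 12·t, so s_0''(1) = -22. On the right, s_1''(1) = 2c, so c = -11.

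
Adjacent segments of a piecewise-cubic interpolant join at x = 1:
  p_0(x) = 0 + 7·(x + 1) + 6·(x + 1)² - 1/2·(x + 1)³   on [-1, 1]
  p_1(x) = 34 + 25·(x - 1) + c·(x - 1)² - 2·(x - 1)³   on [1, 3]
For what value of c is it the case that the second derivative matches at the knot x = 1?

p_0''(x) = 12 - 3·(x + 1), so p_0''(1) = 6. On the right, p_1''(1) = 2c, so c = 3.

3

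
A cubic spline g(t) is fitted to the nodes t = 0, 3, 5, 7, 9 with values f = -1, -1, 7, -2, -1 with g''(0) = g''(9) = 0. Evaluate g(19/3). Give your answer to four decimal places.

Put m_i = g'' at the i-th knot. Here h = (3, 2, 2, 2) and Δ = (0, 4, -9/2, 1/2), so the interior equations h_(i-1)·m_(i-1) + 2(h_(i-1)+h_i)·m_i + h_i·m_(i+1) = 6(Δ_i − Δ_(i-1)) read
  3·m_0 + 10·m_1 + 2·m_2 = 6(Δ_1 - Δ_0) = 24
  2·m_1 + 8·m_2 + 2·m_3 = 6(Δ_2 - Δ_1) = -51
  2·m_2 + 8·m_3 + 2·m_4 = 6(Δ_3 - Δ_2) = 30
Natural end conditions: m_0 = m_4 = 0.
Forward elimination and back-substitution give m_0 = 0, m_1 = 297/71, m_2 = -633/71, m_3 = 849/142, m_4 = 0.
On [5, 7], g(t) = 7 - 39/71·(t - 5) - 633/142·(t - 5)² + 705/568·(t - 5)³.
With (t - 5) = 4/3: g(19/3) = 821/639.

1.2848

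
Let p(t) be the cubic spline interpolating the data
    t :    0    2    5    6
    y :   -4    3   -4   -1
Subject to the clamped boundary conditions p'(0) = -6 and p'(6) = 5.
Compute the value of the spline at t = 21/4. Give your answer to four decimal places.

-3.7395

Put M_i = p'' at the i-th knot. Here h = (2, 3, 1) and Δ = (7/2, -7/3, 3), so the interior equations h_(i-1)·M_(i-1) + 2(h_(i-1)+h_i)·M_i + h_i·M_(i+1) = 6(Δ_i − Δ_(i-1)) read
  2·M_0 + 10·M_1 + 3·M_2 = 6(Δ_1 - Δ_0) = -35
  3·M_1 + 8·M_2 + 1·M_3 = 6(Δ_2 - Δ_1) = 32
Clamped end conditions give two more equations: 2h_0·M_0 + h_0·M_1 = 6(Δ_0 - p'(0)) = 57 and h_2·M_2 + 2h_2·M_3 = 6(p'(6) - Δ_2) = 12.
Solving the tridiagonal system: M_0 = 1481/78, M_1 = -739/78, M_2 = 283/39, M_3 = 185/78.
On [5, 6], p(t) = -4 + 29/156·(t - 5) + 283/78·(t - 5)² - 127/156·(t - 5)³.
With (t - 5) = 1/4: p(21/4) = -12445/3328.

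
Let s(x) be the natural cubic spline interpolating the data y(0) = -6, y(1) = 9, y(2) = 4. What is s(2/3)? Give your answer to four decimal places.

Put σ_i = s'' at the i-th knot. Here h = (1, 1) and Δ = (15, -5), so the interior equations h_(i-1)·σ_(i-1) + 2(h_(i-1)+h_i)·σ_i + h_i·σ_(i+1) = 6(Δ_i − Δ_(i-1)) read
  1·σ_0 + 4·σ_1 + 1·σ_2 = 6(Δ_1 - Δ_0) = -120
Natural end conditions: σ_0 = σ_2 = 0.
Solving the tridiagonal system: σ_0 = 0, σ_1 = -30, σ_2 = 0.
On [0, 1], s(x) = -6 + 20·x + 0·x² - 5·x³.
With x = 2/3: s(2/3) = 158/27.

5.8519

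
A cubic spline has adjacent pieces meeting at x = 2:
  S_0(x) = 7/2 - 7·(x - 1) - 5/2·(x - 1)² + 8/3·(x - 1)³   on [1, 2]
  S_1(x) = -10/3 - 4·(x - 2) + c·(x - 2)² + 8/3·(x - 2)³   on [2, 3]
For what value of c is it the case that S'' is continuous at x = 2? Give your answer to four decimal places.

S_0''(x) = -5 + 16·(x - 1), so S_0''(2) = 11. On the right, S_1''(2) = 2c, so c = 11/2.

5.5000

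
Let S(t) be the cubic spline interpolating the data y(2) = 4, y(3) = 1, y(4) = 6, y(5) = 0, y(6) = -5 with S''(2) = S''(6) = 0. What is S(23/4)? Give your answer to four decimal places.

-4.0304

With m_i denoting the second derivative at x_i, h_i = 1, 1, 1, 1, and Δ_i = (y_(i+1) − y_i)/h_i = -3, 5, -6, -5:
  1·m_0 + 4·m_1 + 1·m_2 = 6(Δ_1 - Δ_0) = 48
  1·m_1 + 4·m_2 + 1·m_3 = 6(Δ_2 - Δ_1) = -66
  1·m_2 + 4·m_3 + 1·m_4 = 6(Δ_3 - Δ_2) = 6
Natural end conditions: m_0 = m_4 = 0.
Forward elimination and back-substitution give m_0 = 0, m_1 = 495/28, m_2 = -159/7, m_3 = 201/28, m_4 = 0.
On [5, 6], S(t) = 0 - 207/28·(t - 5) + 201/56·(t - 5)² - 67/56·(t - 5)³.
With (t - 5) = 3/4: S(23/4) = -14445/3584.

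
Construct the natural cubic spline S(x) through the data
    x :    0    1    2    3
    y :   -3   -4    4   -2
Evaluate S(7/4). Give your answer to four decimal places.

Let M_i = S''(x_i). Step sizes h_i = 1, 1, 1; slopes of the chords Δ_i = (y_(i+1) - y_i)/h_i = -1, 8, -6.
  1·M_0 + 4·M_1 + 1·M_2 = 6(Δ_1 - Δ_0) = 54
  1·M_1 + 4·M_2 + 1·M_3 = 6(Δ_2 - Δ_1) = -84
Natural end conditions: M_0 = M_3 = 0.
Forward elimination and back-substitution give M_0 = 0, M_1 = 20, M_2 = -26, M_3 = 0.
On [1, 2], S(x) = -4 + 17/3·(x - 1) + 10·(x - 1)² - 23/3·(x - 1)³.
With (x - 1) = 3/4: S(7/4) = 169/64.

2.6406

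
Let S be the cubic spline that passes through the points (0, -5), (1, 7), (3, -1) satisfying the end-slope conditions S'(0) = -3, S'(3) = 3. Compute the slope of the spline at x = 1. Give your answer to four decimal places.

Let M_i = S''(x_i). Step sizes h_i = 1, 2; slopes of the chords Δ_i = (y_(i+1) - y_i)/h_i = 12, -4.
  1·M_0 + 6·M_1 + 2·M_2 = 6(Δ_1 - Δ_0) = -96
Clamped end conditions give two more equations: 2h_0·M_0 + h_0·M_1 = 6(Δ_0 - S'(0)) = 90 and h_1·M_1 + 2h_1·M_2 = 6(S'(3) - Δ_1) = 42.
Solving the tridiagonal system: M_0 = 63, M_1 = -36, M_2 = 57/2.
On [1, 3], S'(x) = b_1 + 2c_1·(x - 1) + 3d_1·(x - 1)² with b_1 = Δ_1 - h_1(2M_1 + M_2)/6 = 21/2, c_1 = M_1/2 = -18, d_1 = (M_2 - M_1)/(6h_1) = 43/8. So S'(1) = 21/2.

10.5000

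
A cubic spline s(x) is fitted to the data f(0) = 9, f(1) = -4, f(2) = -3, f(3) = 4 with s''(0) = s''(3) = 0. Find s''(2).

With σ_i denoting the second derivative at x_i, h_i = 1, 1, 1, and Δ_i = (y_(i+1) − y_i)/h_i = -13, 1, 7:
  1·σ_0 + 4·σ_1 + 1·σ_2 = 6(Δ_1 - Δ_0) = 84
  1·σ_1 + 4·σ_2 + 1·σ_3 = 6(Δ_2 - Δ_1) = 36
Natural end conditions: σ_0 = σ_3 = 0.
Solving the tridiagonal system: σ_0 = 0, σ_1 = 20, σ_2 = 4, σ_3 = 0.

4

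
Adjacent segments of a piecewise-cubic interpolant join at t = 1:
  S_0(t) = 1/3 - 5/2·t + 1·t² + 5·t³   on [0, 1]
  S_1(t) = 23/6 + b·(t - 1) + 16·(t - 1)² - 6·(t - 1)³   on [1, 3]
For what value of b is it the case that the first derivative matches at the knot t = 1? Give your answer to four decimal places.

S_0'(t) = -5/2 + 2·t + 15·t², so S_0'(1) = 29/2. On the right, S_1'(1) = b, so b = 29/2.

14.5000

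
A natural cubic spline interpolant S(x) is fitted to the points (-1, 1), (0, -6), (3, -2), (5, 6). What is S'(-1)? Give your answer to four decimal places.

-8.0610

With σ_i denoting the second derivative at x_i, h_i = 1, 3, 2, and Δ_i = (y_(i+1) − y_i)/h_i = -7, 4/3, 4:
  1·σ_0 + 8·σ_1 + 3·σ_2 = 6(Δ_1 - Δ_0) = 50
  3·σ_1 + 10·σ_2 + 2·σ_3 = 6(Δ_2 - Δ_1) = 16
Natural end conditions: σ_0 = σ_3 = 0.
Hence σ_0 = 0, σ_1 = 452/71, σ_2 = -22/71, σ_3 = 0.
On [-1, 0], S'(x) = b_0 + 2c_0·(x + 1) + 3d_0·(x + 1)² with b_0 = Δ_0 - h_0(2σ_0 + σ_1)/6 = -1717/213, c_0 = σ_0/2 = 0, d_0 = (σ_1 - σ_0)/(6h_0) = 226/213. So S'(-1) = -1717/213.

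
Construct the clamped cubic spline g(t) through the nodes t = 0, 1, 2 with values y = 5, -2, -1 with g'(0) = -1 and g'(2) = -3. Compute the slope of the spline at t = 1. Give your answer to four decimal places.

-3.5000

Put m_i = g'' at the i-th knot. Here h = (1, 1) and Δ = (-7, 1), so the interior equations h_(i-1)·m_(i-1) + 2(h_(i-1)+h_i)·m_i + h_i·m_(i+1) = 6(Δ_i − Δ_(i-1)) read
  1·m_0 + 4·m_1 + 1·m_2 = 6(Δ_1 - Δ_0) = 48
Clamped end conditions give two more equations: 2h_0·m_0 + h_0·m_1 = 6(Δ_0 - g'(0)) = -36 and h_1·m_1 + 2h_1·m_2 = 6(g'(2) - Δ_1) = -24.
Hence m_0 = -31, m_1 = 26, m_2 = -25.
On [1, 2], g'(t) = b_1 + 2c_1·(t - 1) + 3d_1·(t - 1)² with b_1 = Δ_1 - h_1(2m_1 + m_2)/6 = -7/2, c_1 = m_1/2 = 13, d_1 = (m_2 - m_1)/(6h_1) = -17/2. So g'(1) = -7/2.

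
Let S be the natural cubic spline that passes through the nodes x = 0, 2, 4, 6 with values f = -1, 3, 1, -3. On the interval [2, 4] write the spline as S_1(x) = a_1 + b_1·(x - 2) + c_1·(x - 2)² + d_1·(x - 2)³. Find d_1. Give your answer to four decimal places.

0.1667

Write σ_i for S''(x_i). With h_i = 2, 2, 2 and divided differences Δ_i = 2, -1, -2, the continuity of S' gives the tridiagonal system
  2·σ_0 + 8·σ_1 + 2·σ_2 = 6(Δ_1 - Δ_0) = -18
  2·σ_1 + 8·σ_2 + 2·σ_3 = 6(Δ_2 - Δ_1) = -6
Natural end conditions: σ_0 = σ_3 = 0.
Solving the tridiagonal system: σ_0 = 0, σ_1 = -11/5, σ_2 = -1/5, σ_3 = 0.
On [2, 4], with S_1(x) = a_1 + b_1·(x - 2) + c_1·(x - 2)² + d_1·(x - 2)³: c_1 = σ_1/2 = -11/10, d_1 = (σ_2 - σ_1)/(6h_1) = 1/6, b_1 = Δ_1 - h_1(2σ_1 + σ_2)/6 = 8/15.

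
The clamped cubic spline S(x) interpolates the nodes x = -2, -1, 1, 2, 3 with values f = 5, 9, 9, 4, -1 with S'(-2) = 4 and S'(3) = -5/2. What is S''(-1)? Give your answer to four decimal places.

-2.9688

Put m_i = S'' at the i-th knot. Here h = (1, 2, 1, 1) and Δ = (4, 0, -5, -5), so the interior equations h_(i-1)·m_(i-1) + 2(h_(i-1)+h_i)·m_i + h_i·m_(i+1) = 6(Δ_i − Δ_(i-1)) read
  1·m_0 + 6·m_1 + 2·m_2 = 6(Δ_1 - Δ_0) = -24
  2·m_1 + 6·m_2 + 1·m_3 = 6(Δ_2 - Δ_1) = -30
  1·m_2 + 4·m_3 + 1·m_4 = 6(Δ_3 - Δ_2) = 0
Clamped end conditions give two more equations: 2h_0·m_0 + h_0·m_1 = 6(Δ_0 - S'(-2)) = 0 and h_3·m_3 + 2h_3·m_4 = 6(S'(3) - Δ_3) = 15.
Forward elimination and back-substitution give m_0 = 95/64, m_1 = -95/32, m_2 = -491/128, m_3 = -67/64, m_4 = 1027/128.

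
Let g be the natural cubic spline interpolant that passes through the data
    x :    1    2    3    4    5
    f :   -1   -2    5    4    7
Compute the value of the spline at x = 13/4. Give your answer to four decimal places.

Let M_i = g''(x_i). Step sizes h_i = 1, 1, 1, 1; slopes of the chords Δ_i = (y_(i+1) - y_i)/h_i = -1, 7, -1, 3.
  1·M_0 + 4·M_1 + 1·M_2 = 6(Δ_1 - Δ_0) = 48
  1·M_1 + 4·M_2 + 1·M_3 = 6(Δ_2 - Δ_1) = -48
  1·M_2 + 4·M_3 + 1·M_4 = 6(Δ_3 - Δ_2) = 24
Natural end conditions: M_0 = M_4 = 0.
Hence M_0 = 0, M_1 = 117/7, M_2 = -132/7, M_3 = 75/7, M_4 = 0.
On [3, 4], g(x) = 5 + 7/2·(x - 3) - 66/7·(x - 3)² + 69/14·(x - 3)³.
With (x - 3) = 1/4: g(13/4) = 4805/896.

5.3627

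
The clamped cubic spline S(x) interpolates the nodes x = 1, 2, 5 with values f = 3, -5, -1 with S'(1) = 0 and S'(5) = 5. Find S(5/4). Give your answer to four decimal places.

With m_i denoting the second derivative at x_i, h_i = 1, 3, and Δ_i = (y_(i+1) − y_i)/h_i = -8, 4/3:
  1·m_0 + 8·m_1 + 3·m_2 = 6(Δ_1 - Δ_0) = 56
Clamped end conditions give two more equations: 2h_0·m_0 + h_0·m_1 = 6(Δ_0 - S'(1)) = -48 and h_1·m_1 + 2h_1·m_2 = 6(S'(5) - Δ_1) = 22.
Hence m_0 = -119/4, m_1 = 23/2, m_2 = -25/12.
On [1, 2], S(x) = 3 + 0·(x - 1) - 119/8·(x - 1)² + 55/8·(x - 1)³.
With (x - 1) = 1/4: S(5/4) = 1115/512.

2.1777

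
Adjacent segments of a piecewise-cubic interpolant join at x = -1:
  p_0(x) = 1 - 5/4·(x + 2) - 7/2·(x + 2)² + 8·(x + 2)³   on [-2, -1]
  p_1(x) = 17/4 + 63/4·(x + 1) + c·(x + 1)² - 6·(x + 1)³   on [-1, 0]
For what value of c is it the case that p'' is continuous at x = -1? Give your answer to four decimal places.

20.5000

p_0''(x) = -7 + 48·(x + 2), so p_0''(-1) = 41. On the right, p_1''(-1) = 2c, so c = 41/2.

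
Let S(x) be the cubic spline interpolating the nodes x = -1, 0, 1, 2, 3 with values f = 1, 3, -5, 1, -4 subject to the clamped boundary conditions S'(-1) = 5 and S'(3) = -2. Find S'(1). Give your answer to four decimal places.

-0.4286

With m_i denoting the second derivative at x_i, h_i = 1, 1, 1, 1, and Δ_i = (y_(i+1) − y_i)/h_i = 2, -8, 6, -5:
  1·m_0 + 4·m_1 + 1·m_2 = 6(Δ_1 - Δ_0) = -60
  1·m_1 + 4·m_2 + 1·m_3 = 6(Δ_2 - Δ_1) = 84
  1·m_2 + 4·m_3 + 1·m_4 = 6(Δ_3 - Δ_2) = -66
Clamped end conditions give two more equations: 2h_0·m_0 + h_0·m_1 = 6(Δ_0 - S'(-1)) = -18 and h_3·m_3 + 2h_3·m_4 = 6(S'(3) - Δ_3) = 18.
Forward elimination and back-substitution give m_0 = 23/7, m_1 = -172/7, m_2 = 35, m_3 = -220/7, m_4 = 173/7.
On [1, 2], S'(x) = b_2 + 2c_2·(x - 1) + 3d_2·(x - 1)² with b_2 = Δ_2 - h_2(2m_2 + m_3)/6 = -3/7, c_2 = m_2/2 = 35/2, d_2 = (m_3 - m_2)/(6h_2) = -155/14. So S'(1) = -3/7.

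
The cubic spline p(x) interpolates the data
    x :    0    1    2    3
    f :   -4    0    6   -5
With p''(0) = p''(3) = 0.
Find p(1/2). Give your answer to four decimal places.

Let σ_i = p''(x_i). Step sizes h_i = 1, 1, 1; slopes of the chords Δ_i = (y_(i+1) - y_i)/h_i = 4, 6, -11.
  1·σ_0 + 4·σ_1 + 1·σ_2 = 6(Δ_1 - Δ_0) = 12
  1·σ_1 + 4·σ_2 + 1·σ_3 = 6(Δ_2 - Δ_1) = -102
Natural end conditions: σ_0 = σ_3 = 0.
Solving the tridiagonal system: σ_0 = 0, σ_1 = 10, σ_2 = -28, σ_3 = 0.
On [0, 1], p(x) = -4 + 7/3·x + 0·x² + 5/3·x³.
With x = 1/2: p(1/2) = -21/8.

-2.6250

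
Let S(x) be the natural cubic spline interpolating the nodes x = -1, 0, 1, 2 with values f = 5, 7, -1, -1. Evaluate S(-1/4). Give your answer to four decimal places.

Write M_i for S''(x_i). With h_i = 1, 1, 1 and divided differences Δ_i = 2, -8, 0, the continuity of S' gives the tridiagonal system
  1·M_0 + 4·M_1 + 1·M_2 = 6(Δ_1 - Δ_0) = -60
  1·M_1 + 4·M_2 + 1·M_3 = 6(Δ_2 - Δ_1) = 48
Natural end conditions: M_0 = M_3 = 0.
Solving the tridiagonal system: M_0 = 0, M_1 = -96/5, M_2 = 84/5, M_3 = 0.
On [-1, 0], S(x) = 5 + 26/5·(x + 1) + 0·(x + 1)² - 16/5·(x + 1)³.
With (x + 1) = 3/4: S(-1/4) = 151/20.

7.5500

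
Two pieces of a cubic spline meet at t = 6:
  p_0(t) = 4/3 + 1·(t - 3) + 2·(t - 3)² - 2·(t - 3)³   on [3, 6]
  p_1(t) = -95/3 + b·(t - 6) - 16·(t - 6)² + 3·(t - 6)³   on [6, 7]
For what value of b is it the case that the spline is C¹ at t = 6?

p_0'(t) = 1 + 4·(t - 3) - 6·(t - 3)², so p_0'(6) = -41. On the right, p_1'(6) = b, so b = -41.

-41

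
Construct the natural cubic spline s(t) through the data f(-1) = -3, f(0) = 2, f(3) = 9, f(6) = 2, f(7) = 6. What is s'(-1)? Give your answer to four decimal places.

Let M_i = s''(x_i). Step sizes h_i = 1, 3, 3, 1; slopes of the chords Δ_i = (y_(i+1) - y_i)/h_i = 5, 7/3, -7/3, 4.
  1·M_0 + 8·M_1 + 3·M_2 = 6(Δ_1 - Δ_0) = -16
  3·M_1 + 12·M_2 + 3·M_3 = 6(Δ_2 - Δ_1) = -28
  3·M_2 + 8·M_3 + 1·M_4 = 6(Δ_3 - Δ_2) = 38
Natural end conditions: M_0 = M_4 = 0.
Forward elimination and back-substitution give M_0 = 0, M_1 = -63/104, M_2 = -145/39, M_3 = 639/104, M_4 = 0.
On [-1, 0], s'(t) = b_0 + 2c_0·(t + 1) + 3d_0·(t + 1)² with b_0 = Δ_0 - h_0(2M_0 + M_1)/6 = 1061/208, c_0 = M_0/2 = 0, d_0 = (M_1 - M_0)/(6h_0) = -21/208. So s'(-1) = 1061/208.

5.1010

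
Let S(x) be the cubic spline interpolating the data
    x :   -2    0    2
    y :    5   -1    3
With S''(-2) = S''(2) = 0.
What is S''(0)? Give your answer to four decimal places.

3.7500

Write M_i for S''(x_i). With h_i = 2, 2 and divided differences Δ_i = -3, 2, the continuity of S' gives the tridiagonal system
  2·M_0 + 8·M_1 + 2·M_2 = 6(Δ_1 - Δ_0) = 30
Natural end conditions: M_0 = M_2 = 0.
Solving the tridiagonal system: M_0 = 0, M_1 = 15/4, M_2 = 0.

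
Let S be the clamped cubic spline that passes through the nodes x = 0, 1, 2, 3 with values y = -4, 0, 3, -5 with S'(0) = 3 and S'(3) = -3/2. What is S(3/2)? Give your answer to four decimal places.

2.8125

With M_i denoting the second derivative at x_i, h_i = 1, 1, 1, and Δ_i = (y_(i+1) − y_i)/h_i = 4, 3, -8:
  1·M_0 + 4·M_1 + 1·M_2 = 6(Δ_1 - Δ_0) = -6
  1·M_1 + 4·M_2 + 1·M_3 = 6(Δ_2 - Δ_1) = -66
Clamped end conditions give two more equations: 2h_0·M_0 + h_0·M_1 = 6(Δ_0 - S'(0)) = 6 and h_2·M_2 + 2h_2·M_3 = 6(S'(3) - Δ_2) = 39.
Solving the tridiagonal system: M_0 = 3/5, M_1 = 24/5, M_2 = -129/5, M_3 = 162/5.
On [1, 2], S(x) = 0 + 57/10·(x - 1) + 12/5·(x - 1)² - 51/10·(x - 1)³.
With (x - 1) = 1/2: S(3/2) = 45/16.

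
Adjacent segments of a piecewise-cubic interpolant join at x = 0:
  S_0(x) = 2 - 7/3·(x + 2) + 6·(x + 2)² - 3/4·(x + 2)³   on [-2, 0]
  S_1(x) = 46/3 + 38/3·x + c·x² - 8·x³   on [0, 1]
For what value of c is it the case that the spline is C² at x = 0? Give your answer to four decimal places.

S_0''(x) = 12 - 9/2·(x + 2), so S_0''(0) = 3. On the right, S_1''(0) = 2c, so c = 3/2.

1.5000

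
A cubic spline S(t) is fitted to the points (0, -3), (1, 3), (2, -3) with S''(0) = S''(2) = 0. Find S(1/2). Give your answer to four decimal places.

1.1250

With M_i denoting the second derivative at x_i, h_i = 1, 1, and Δ_i = (y_(i+1) − y_i)/h_i = 6, -6:
  1·M_0 + 4·M_1 + 1·M_2 = 6(Δ_1 - Δ_0) = -72
Natural end conditions: M_0 = M_2 = 0.
Solving: M_0 = 0, M_1 = -18, M_2 = 0.
On [0, 1], S(t) = -3 + 9·t + 0·t² - 3·t³.
With t = 1/2: S(1/2) = 9/8.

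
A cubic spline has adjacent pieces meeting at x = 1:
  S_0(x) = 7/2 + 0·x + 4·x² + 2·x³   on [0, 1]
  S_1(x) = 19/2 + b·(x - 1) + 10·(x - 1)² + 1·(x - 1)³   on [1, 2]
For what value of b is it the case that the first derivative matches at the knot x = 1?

14

S_0'(x) = 0 + 8·x + 6·x², so S_0'(1) = 14. On the right, S_1'(1) = b, so b = 14.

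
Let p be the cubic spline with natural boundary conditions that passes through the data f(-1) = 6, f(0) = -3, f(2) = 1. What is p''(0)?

Write M_i for p''(x_i). With h_i = 1, 2 and divided differences Δ_i = -9, 2, the continuity of p' gives the tridiagonal system
  1·M_0 + 6·M_1 + 2·M_2 = 6(Δ_1 - Δ_0) = 66
Natural end conditions: M_0 = M_2 = 0.
Hence M_0 = 0, M_1 = 11, M_2 = 0.

11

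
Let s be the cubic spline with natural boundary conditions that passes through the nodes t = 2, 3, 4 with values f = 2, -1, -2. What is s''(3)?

Write M_i for s''(x_i). With h_i = 1, 1 and divided differences Δ_i = -3, -1, the continuity of s' gives the tridiagonal system
  1·M_0 + 4·M_1 + 1·M_2 = 6(Δ_1 - Δ_0) = 12
Natural end conditions: M_0 = M_2 = 0.
Hence M_0 = 0, M_1 = 3, M_2 = 0.

3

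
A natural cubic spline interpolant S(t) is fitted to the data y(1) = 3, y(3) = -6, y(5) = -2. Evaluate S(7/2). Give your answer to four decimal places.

Let m_i = S''(x_i). Step sizes h_i = 2, 2; slopes of the chords Δ_i = (y_(i+1) - y_i)/h_i = -9/2, 2.
  2·m_0 + 8·m_1 + 2·m_2 = 6(Δ_1 - Δ_0) = 39
Natural end conditions: m_0 = m_2 = 0.
Forward elimination and back-substitution give m_0 = 0, m_1 = 39/8, m_2 = 0.
On [3, 5], S(t) = -6 - 5/4·(t - 3) + 39/16·(t - 3)² - 13/32·(t - 3)³.
With (t - 3) = 1/2: S(7/2) = -1553/256.

-6.0664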